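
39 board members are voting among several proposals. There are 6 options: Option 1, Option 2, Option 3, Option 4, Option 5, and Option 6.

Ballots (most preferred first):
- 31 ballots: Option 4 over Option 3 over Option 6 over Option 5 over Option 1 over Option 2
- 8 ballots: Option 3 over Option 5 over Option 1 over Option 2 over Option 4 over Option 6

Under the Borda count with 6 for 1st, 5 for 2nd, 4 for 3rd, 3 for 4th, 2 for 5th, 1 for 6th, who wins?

Option 1: 31×2 + 8×4 = 94
Option 2: 31×1 + 8×3 = 55
Option 3: 31×5 + 8×6 = 203
Option 4: 31×6 + 8×2 = 202
Option 5: 31×3 + 8×5 = 133
Option 6: 31×4 + 8×1 = 132

Option 3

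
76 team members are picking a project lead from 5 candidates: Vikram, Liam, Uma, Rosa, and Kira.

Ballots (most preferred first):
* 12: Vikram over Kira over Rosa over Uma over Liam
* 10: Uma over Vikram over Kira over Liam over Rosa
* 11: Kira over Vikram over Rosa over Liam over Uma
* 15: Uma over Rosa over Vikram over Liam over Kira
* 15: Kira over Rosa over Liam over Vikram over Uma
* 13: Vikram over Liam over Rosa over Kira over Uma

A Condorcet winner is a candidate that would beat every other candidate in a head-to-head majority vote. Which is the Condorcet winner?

Vikram

Vikram vs Liam: 61–15
Vikram vs Uma: 51–25
Vikram vs Rosa: 46–30
Vikram vs Kira: 50–26
Vikram beats every other candidate.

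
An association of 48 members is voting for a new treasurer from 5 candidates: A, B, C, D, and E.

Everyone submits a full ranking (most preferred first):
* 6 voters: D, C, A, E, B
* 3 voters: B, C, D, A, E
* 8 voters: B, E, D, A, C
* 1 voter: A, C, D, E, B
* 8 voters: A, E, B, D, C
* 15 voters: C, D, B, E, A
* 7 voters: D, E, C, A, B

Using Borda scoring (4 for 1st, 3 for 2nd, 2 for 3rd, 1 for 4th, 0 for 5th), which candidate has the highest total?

A: 6×2 + 3×1 + 8×1 + 1×4 + 8×4 + 15×0 + 7×1 = 66
B: 6×0 + 3×4 + 8×4 + 1×0 + 8×2 + 15×2 + 7×0 = 90
C: 6×3 + 3×3 + 8×0 + 1×3 + 8×0 + 15×4 + 7×2 = 104
D: 6×4 + 3×2 + 8×2 + 1×2 + 8×1 + 15×3 + 7×4 = 129
E: 6×1 + 3×0 + 8×3 + 1×1 + 8×3 + 15×1 + 7×3 = 91

D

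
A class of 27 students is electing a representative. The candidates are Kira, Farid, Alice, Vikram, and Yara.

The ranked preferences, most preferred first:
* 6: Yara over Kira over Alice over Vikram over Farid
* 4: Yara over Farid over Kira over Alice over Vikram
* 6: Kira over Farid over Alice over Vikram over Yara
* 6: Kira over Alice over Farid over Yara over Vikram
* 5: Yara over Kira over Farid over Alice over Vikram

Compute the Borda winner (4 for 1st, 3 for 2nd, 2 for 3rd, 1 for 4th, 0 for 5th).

Kira

Kira: 6×3 + 4×2 + 6×4 + 6×4 + 5×3 = 89
Farid: 6×0 + 4×3 + 6×3 + 6×2 + 5×2 = 52
Alice: 6×2 + 4×1 + 6×2 + 6×3 + 5×1 = 51
Vikram: 6×1 + 4×0 + 6×1 + 6×0 + 5×0 = 12
Yara: 6×4 + 4×4 + 6×0 + 6×1 + 5×4 = 66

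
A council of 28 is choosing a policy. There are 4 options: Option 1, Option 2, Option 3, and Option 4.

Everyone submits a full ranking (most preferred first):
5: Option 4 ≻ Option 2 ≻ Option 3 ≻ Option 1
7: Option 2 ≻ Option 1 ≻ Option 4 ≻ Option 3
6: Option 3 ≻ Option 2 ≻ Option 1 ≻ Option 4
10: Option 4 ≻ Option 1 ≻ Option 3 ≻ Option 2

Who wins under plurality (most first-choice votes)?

Option 4

First-place votes: Option 1 0, Option 2 7, Option 3 6, Option 4 15.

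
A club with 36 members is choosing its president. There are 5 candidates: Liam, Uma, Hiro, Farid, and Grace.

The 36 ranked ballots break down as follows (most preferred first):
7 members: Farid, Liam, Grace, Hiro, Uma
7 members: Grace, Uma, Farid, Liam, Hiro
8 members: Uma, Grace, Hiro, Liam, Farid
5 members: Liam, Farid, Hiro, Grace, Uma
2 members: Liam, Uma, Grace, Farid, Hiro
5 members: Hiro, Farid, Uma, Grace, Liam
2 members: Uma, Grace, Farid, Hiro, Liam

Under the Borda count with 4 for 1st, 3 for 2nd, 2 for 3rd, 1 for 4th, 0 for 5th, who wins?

Liam: 7×3 + 7×1 + 8×1 + 5×4 + 2×4 + 5×0 + 2×0 = 64
Uma: 7×0 + 7×3 + 8×4 + 5×0 + 2×3 + 5×2 + 2×4 = 77
Hiro: 7×1 + 7×0 + 8×2 + 5×2 + 2×0 + 5×4 + 2×1 = 55
Farid: 7×4 + 7×2 + 8×0 + 5×3 + 2×1 + 5×3 + 2×2 = 78
Grace: 7×2 + 7×4 + 8×3 + 5×1 + 2×2 + 5×1 + 2×3 = 86

Grace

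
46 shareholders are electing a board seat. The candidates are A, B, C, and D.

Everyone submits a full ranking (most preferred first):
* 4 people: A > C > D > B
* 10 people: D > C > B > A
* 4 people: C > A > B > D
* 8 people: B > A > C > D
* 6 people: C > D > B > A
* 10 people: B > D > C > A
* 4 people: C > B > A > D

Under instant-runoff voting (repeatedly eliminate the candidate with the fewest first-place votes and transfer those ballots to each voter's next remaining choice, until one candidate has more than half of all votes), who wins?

C

Round 1: A 4, B 18, C 14, D 10. A eliminated.
Round 2: B 18, C 18, D 10. D eliminated.
Round 3: B 18, C 28. C has a majority (≥24).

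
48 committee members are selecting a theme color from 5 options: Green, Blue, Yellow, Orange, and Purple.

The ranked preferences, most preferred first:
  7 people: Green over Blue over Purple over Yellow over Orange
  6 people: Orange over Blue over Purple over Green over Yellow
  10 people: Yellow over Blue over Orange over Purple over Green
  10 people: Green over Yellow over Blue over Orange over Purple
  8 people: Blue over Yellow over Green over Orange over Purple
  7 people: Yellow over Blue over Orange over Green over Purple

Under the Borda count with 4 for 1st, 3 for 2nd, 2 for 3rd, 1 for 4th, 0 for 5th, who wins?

Blue

Green: 7×4 + 6×1 + 10×0 + 10×4 + 8×2 + 7×1 = 97
Blue: 7×3 + 6×3 + 10×3 + 10×2 + 8×4 + 7×3 = 142
Yellow: 7×1 + 6×0 + 10×4 + 10×3 + 8×3 + 7×4 = 129
Orange: 7×0 + 6×4 + 10×2 + 10×1 + 8×1 + 7×2 = 76
Purple: 7×2 + 6×2 + 10×1 + 10×0 + 8×0 + 7×0 = 36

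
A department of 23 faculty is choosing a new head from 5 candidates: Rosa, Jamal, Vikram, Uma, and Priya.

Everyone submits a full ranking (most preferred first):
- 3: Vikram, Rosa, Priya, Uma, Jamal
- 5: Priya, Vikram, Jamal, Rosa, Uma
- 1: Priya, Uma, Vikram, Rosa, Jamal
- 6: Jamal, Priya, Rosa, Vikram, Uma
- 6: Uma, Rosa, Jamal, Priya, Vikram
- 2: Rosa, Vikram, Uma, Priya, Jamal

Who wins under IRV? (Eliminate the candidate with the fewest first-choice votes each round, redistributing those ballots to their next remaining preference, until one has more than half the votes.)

Round 1: Rosa 2, Jamal 6, Vikram 3, Uma 6, Priya 6. Rosa eliminated.
Round 2: Jamal 6, Vikram 5, Uma 6, Priya 6. Vikram eliminated.
Round 3: Jamal 6, Uma 8, Priya 9. Jamal eliminated.
Round 4: Uma 8, Priya 15. Priya has a majority (≥12).

Priya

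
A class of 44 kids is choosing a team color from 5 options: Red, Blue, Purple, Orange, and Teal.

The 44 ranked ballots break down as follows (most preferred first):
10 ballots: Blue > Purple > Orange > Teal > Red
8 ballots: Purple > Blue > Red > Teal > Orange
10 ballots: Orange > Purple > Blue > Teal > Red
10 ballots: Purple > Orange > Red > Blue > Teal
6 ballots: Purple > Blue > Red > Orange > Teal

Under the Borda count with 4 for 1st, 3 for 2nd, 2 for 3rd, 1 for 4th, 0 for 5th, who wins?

Purple

Red: 10×0 + 8×2 + 10×0 + 10×2 + 6×2 = 48
Blue: 10×4 + 8×3 + 10×2 + 10×1 + 6×3 = 112
Purple: 10×3 + 8×4 + 10×3 + 10×4 + 6×4 = 156
Orange: 10×2 + 8×0 + 10×4 + 10×3 + 6×1 = 96
Teal: 10×1 + 8×1 + 10×1 + 10×0 + 6×0 = 28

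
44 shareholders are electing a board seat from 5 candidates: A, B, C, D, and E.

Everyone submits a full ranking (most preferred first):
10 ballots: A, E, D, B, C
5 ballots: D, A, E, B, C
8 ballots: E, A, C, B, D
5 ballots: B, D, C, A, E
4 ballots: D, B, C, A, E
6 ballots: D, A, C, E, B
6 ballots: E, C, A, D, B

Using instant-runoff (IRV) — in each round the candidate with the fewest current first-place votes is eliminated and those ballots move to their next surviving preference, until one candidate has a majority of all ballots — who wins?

Round 1: A 10, B 5, C 0, D 15, E 14. C eliminated.
Round 2: A 10, B 5, D 15, E 14. B eliminated.
Round 3: A 10, D 20, E 14. A eliminated.
Round 4: D 20, E 24. E has a majority (≥23).

E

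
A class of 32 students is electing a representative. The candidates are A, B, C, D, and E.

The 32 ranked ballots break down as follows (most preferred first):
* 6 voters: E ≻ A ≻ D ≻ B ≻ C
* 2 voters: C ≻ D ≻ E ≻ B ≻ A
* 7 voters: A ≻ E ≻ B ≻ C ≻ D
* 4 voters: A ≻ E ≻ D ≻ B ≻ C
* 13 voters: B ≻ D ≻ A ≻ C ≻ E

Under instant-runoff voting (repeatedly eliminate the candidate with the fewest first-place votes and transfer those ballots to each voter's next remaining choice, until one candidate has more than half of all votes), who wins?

Round 1: A 11, B 13, C 2, D 0, E 6. D eliminated.
Round 2: A 11, B 13, C 2, E 6. C eliminated.
Round 3: A 11, B 13, E 8. E eliminated.
Round 4: A 17, B 15. A has a majority (≥17).

A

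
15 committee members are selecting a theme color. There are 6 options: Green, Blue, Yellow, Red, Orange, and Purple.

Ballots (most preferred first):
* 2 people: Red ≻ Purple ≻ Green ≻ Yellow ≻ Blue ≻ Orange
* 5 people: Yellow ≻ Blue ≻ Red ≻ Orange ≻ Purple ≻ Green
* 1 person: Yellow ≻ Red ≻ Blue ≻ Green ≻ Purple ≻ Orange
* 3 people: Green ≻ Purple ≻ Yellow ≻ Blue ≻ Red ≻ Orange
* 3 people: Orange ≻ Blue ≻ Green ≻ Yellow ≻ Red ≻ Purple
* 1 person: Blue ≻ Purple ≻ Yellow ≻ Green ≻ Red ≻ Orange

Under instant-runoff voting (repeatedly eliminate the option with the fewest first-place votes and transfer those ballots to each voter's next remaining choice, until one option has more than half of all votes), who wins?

Green

Round 1: Green 3, Blue 1, Yellow 6, Red 2, Orange 3, Purple 0. Purple eliminated.
Round 2: Green 3, Blue 1, Yellow 6, Red 2, Orange 3. Blue eliminated.
Round 3: Green 3, Yellow 7, Red 2, Orange 3. Red eliminated.
Round 4: Green 5, Yellow 7, Orange 3. Orange eliminated.
Round 5: Green 8, Yellow 7. Green has a majority (≥8).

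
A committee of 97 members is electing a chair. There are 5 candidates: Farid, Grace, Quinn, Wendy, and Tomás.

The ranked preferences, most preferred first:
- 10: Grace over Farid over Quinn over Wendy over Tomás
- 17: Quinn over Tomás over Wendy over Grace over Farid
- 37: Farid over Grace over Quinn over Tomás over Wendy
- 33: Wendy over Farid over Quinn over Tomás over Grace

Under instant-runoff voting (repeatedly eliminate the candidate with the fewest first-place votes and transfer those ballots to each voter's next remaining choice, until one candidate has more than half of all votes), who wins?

Wendy

Round 1: Farid 37, Grace 10, Quinn 17, Wendy 33, Tomás 0. Tomás eliminated.
Round 2: Farid 37, Grace 10, Quinn 17, Wendy 33. Grace eliminated.
Round 3: Farid 47, Quinn 17, Wendy 33. Quinn eliminated.
Round 4: Farid 47, Wendy 50. Wendy has a majority (≥49).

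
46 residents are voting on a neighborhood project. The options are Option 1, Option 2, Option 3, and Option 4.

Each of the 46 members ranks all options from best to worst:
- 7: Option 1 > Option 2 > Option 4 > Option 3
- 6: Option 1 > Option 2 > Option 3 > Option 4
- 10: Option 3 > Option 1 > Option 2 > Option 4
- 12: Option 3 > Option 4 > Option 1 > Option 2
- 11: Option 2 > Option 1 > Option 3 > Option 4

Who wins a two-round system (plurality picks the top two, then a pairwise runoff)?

Round 1 first-place votes: Option 1 13, Option 2 11, Option 3 22, Option 4 0. Option 3 and Option 1 advance.
Runoff: Option 3 is ranked above Option 1 on 22 ballots, Option 1 above Option 3 on 24.

Option 1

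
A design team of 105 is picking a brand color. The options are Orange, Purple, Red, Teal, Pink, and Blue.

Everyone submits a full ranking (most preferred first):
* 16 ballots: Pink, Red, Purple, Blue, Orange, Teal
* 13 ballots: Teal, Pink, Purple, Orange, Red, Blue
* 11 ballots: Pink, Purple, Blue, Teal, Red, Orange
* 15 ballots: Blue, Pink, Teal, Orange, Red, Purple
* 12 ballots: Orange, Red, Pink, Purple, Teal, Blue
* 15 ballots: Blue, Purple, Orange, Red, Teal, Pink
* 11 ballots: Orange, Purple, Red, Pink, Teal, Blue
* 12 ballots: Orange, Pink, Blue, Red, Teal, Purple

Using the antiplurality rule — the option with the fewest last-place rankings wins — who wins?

Last-place votes: Orange 11, Purple 27, Red 0, Teal 16, Pink 15, Blue 36.

Red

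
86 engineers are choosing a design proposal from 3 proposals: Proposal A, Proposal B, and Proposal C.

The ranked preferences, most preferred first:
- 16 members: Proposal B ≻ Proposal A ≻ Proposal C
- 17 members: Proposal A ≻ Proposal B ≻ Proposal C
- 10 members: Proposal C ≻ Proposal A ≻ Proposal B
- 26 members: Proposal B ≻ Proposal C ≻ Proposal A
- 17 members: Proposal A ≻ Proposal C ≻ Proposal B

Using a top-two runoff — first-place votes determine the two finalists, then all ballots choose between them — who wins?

Round 1 first-place votes: Proposal A 34, Proposal B 42, Proposal C 10. Proposal B and Proposal A advance.
Runoff: Proposal B is ranked above Proposal A on 42 ballots, Proposal A above Proposal B on 44.

Proposal A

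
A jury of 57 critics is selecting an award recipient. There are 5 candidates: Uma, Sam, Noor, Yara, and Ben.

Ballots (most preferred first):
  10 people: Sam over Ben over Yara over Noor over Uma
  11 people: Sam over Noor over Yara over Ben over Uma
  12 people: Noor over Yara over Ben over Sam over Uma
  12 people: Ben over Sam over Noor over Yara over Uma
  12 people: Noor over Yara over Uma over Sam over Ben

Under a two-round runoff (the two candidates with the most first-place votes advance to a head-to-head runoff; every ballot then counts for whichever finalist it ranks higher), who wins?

Round 1 first-place votes: Uma 0, Sam 21, Noor 24, Yara 0, Ben 12. Noor and Sam advance.
Runoff: Noor is ranked above Sam on 24 ballots, Sam above Noor on 33.

Sam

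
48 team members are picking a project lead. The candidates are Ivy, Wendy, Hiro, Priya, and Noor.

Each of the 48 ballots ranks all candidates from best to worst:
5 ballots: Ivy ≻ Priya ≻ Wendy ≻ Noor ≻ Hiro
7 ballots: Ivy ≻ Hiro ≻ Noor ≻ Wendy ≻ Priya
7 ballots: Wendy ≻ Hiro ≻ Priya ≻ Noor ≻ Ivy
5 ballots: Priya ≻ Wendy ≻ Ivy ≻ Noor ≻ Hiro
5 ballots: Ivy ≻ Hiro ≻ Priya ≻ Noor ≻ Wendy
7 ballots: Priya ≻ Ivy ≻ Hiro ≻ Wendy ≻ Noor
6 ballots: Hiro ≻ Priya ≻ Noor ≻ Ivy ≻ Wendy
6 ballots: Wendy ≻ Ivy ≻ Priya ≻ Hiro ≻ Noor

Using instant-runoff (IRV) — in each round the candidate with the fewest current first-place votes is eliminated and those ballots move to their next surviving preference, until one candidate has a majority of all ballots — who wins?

Round 1: Ivy 17, Wendy 13, Hiro 6, Priya 12, Noor 0. Noor eliminated.
Round 2: Ivy 17, Wendy 13, Hiro 6, Priya 12. Hiro eliminated.
Round 3: Ivy 17, Wendy 13, Priya 18. Wendy eliminated.
Round 4: Ivy 23, Priya 25. Priya has a majority (≥25).

Priya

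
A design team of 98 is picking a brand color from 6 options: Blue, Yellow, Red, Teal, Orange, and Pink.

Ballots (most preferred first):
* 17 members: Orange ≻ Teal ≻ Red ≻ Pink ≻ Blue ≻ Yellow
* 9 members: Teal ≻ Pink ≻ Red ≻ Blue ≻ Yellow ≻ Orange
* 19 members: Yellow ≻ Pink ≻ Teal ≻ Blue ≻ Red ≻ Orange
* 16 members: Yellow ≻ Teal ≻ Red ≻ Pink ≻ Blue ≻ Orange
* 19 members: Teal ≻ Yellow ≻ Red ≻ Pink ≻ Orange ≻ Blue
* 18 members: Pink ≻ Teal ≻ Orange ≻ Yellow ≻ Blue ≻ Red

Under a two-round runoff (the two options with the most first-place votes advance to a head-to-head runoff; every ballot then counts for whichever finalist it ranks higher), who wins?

Teal

Round 1 first-place votes: Blue 0, Yellow 35, Red 0, Teal 28, Orange 17, Pink 18. Yellow and Teal advance.
Runoff: Yellow is ranked above Teal on 35 ballots, Teal above Yellow on 63.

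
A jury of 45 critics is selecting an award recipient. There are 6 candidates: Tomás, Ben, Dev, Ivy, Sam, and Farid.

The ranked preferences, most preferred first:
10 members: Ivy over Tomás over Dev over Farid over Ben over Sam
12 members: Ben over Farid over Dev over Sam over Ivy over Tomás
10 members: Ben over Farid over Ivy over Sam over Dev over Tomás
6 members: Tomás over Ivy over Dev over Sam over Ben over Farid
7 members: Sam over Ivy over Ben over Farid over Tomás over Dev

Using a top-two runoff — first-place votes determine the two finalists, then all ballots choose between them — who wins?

Round 1 first-place votes: Tomás 6, Ben 22, Dev 0, Ivy 10, Sam 7, Farid 0. Ben and Ivy advance.
Runoff: Ben is ranked above Ivy on 22 ballots, Ivy above Ben on 23.

Ivy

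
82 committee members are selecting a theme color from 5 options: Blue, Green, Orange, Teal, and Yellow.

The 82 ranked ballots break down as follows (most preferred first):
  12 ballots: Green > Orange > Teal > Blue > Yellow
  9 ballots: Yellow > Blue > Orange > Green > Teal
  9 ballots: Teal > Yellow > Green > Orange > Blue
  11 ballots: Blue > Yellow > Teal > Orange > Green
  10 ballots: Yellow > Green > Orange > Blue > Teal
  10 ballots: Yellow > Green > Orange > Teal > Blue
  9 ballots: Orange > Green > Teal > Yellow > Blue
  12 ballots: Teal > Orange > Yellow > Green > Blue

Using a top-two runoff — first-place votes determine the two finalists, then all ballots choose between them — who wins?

Teal

Round 1 first-place votes: Blue 11, Green 12, Orange 9, Teal 21, Yellow 29. Yellow and Teal advance.
Runoff: Yellow is ranked above Teal on 40 ballots, Teal above Yellow on 42.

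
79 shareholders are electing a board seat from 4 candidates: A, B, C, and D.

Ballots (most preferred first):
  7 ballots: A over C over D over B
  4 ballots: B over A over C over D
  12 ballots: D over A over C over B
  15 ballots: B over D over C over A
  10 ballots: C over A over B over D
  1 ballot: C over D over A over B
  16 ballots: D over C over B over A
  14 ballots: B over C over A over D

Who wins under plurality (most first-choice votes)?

B

First-place votes: A 7, B 33, C 11, D 28.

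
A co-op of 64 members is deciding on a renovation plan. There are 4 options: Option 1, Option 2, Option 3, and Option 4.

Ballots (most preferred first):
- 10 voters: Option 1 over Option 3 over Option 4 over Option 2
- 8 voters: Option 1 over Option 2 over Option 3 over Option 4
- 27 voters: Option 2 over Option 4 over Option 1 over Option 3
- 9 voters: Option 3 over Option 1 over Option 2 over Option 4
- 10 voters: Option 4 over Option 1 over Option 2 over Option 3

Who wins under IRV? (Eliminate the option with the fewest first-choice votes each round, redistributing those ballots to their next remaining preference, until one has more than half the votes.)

Round 1: Option 1 18, Option 2 27, Option 3 9, Option 4 10. Option 3 eliminated.
Round 2: Option 1 27, Option 2 27, Option 4 10. Option 4 eliminated.
Round 3: Option 1 37, Option 2 27. Option 1 has a majority (≥33).

Option 1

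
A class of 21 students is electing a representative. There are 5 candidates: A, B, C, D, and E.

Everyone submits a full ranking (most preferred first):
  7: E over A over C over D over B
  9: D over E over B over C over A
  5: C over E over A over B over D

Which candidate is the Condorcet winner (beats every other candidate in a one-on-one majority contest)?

E

E vs A: 21–0
E vs B: 21–0
E vs C: 16–5
E vs D: 12–9
E beats every other candidate.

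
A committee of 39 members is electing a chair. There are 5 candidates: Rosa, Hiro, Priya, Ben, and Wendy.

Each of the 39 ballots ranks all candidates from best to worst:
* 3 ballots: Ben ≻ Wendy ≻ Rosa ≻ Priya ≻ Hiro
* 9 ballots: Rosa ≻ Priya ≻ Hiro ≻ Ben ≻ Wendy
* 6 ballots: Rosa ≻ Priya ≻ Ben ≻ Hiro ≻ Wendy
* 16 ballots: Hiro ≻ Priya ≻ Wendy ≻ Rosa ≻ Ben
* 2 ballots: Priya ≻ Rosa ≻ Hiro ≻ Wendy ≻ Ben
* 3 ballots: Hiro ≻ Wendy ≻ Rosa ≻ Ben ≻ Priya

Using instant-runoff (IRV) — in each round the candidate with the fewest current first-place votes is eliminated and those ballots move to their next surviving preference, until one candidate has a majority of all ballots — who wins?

Round 1: Rosa 15, Hiro 19, Priya 2, Ben 3, Wendy 0. Wendy eliminated.
Round 2: Rosa 15, Hiro 19, Priya 2, Ben 3. Priya eliminated.
Round 3: Rosa 17, Hiro 19, Ben 3. Ben eliminated.
Round 4: Rosa 20, Hiro 19. Rosa has a majority (≥20).

Rosa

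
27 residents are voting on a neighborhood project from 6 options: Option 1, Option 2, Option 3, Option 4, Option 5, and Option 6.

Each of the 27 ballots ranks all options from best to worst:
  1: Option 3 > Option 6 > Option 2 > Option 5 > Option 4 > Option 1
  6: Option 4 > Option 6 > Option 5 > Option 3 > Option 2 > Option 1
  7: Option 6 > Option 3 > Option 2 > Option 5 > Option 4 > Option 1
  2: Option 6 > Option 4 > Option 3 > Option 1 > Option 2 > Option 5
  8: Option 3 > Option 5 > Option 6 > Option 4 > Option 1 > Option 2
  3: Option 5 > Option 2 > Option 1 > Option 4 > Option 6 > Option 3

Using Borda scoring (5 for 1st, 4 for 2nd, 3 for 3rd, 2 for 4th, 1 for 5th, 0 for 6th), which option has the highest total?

Option 6

Option 1: 1×0 + 6×0 + 7×0 + 2×2 + 8×1 + 3×3 = 21
Option 2: 1×3 + 6×1 + 7×3 + 2×1 + 8×0 + 3×4 = 44
Option 3: 1×5 + 6×2 + 7×4 + 2×3 + 8×5 + 3×0 = 91
Option 4: 1×1 + 6×5 + 7×1 + 2×4 + 8×2 + 3×2 = 68
Option 5: 1×2 + 6×3 + 7×2 + 2×0 + 8×4 + 3×5 = 81
Option 6: 1×4 + 6×4 + 7×5 + 2×5 + 8×3 + 3×1 = 100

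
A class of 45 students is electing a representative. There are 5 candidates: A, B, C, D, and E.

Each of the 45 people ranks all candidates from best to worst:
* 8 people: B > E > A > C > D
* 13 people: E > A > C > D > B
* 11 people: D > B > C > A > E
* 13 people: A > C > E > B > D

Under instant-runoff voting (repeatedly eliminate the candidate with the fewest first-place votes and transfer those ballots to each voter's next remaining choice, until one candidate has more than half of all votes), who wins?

A

Round 1: A 13, B 8, C 0, D 11, E 13. C eliminated.
Round 2: A 13, B 8, D 11, E 13. B eliminated.
Round 3: A 13, D 11, E 21. D eliminated.
Round 4: A 24, E 21. A has a majority (≥23).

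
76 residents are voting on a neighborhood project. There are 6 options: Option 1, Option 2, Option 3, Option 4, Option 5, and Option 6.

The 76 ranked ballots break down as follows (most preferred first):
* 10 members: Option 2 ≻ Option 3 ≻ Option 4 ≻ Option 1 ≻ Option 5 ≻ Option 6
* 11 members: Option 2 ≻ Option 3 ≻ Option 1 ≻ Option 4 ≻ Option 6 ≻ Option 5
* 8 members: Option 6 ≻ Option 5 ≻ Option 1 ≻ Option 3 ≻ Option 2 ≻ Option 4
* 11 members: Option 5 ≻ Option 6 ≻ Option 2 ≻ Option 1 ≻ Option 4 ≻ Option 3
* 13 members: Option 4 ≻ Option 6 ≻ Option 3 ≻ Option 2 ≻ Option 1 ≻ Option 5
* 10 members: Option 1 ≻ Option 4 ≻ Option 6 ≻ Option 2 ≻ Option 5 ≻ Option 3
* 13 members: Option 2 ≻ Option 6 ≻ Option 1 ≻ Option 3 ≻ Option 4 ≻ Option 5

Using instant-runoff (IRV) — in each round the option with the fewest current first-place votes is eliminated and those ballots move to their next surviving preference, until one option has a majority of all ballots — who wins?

Round 1: Option 1 10, Option 2 34, Option 3 0, Option 4 13, Option 5 11, Option 6 8. Option 3 eliminated.
Round 2: Option 1 10, Option 2 34, Option 4 13, Option 5 11, Option 6 8. Option 6 eliminated.
Round 3: Option 1 10, Option 2 34, Option 4 13, Option 5 19. Option 1 eliminated.
Round 4: Option 2 34, Option 4 23, Option 5 19. Option 5 eliminated.
Round 5: Option 2 53, Option 4 23. Option 2 has a majority (≥39).

Option 2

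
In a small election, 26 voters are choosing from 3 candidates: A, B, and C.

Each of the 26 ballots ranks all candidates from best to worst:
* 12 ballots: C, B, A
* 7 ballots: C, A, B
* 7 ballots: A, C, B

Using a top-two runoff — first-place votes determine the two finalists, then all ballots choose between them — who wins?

C

Round 1 first-place votes: A 7, B 0, C 19. C and A advance.
Runoff: C is ranked above A on 19 ballots, A above C on 7.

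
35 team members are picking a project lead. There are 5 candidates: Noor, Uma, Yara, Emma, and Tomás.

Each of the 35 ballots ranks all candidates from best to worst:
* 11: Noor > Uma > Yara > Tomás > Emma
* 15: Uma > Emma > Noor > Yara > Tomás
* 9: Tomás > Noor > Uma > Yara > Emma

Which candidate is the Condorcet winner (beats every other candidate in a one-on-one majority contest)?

Noor

Noor vs Uma: 20–15
Noor vs Yara: 35–0
Noor vs Emma: 20–15
Noor vs Tomás: 26–9
Noor beats every other candidate.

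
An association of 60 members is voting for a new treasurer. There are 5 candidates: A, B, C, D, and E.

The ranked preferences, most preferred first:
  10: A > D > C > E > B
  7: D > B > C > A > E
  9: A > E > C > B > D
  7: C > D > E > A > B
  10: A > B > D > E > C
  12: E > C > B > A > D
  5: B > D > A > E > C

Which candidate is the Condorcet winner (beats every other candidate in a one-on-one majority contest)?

A vs B: 36–24
A vs C: 34–26
A vs D: 41–19
A vs E: 41–19
A beats every other candidate.

A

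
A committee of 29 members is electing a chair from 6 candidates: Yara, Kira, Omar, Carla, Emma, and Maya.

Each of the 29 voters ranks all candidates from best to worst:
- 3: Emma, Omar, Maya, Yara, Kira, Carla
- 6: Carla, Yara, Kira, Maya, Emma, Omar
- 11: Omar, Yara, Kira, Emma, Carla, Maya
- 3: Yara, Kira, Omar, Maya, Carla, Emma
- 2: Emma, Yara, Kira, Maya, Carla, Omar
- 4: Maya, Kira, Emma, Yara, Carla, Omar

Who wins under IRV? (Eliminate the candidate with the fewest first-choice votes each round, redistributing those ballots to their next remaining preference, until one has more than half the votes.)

Emma

Round 1: Yara 3, Kira 0, Omar 11, Carla 6, Emma 5, Maya 4. Kira eliminated.
Round 2: Yara 3, Omar 11, Carla 6, Emma 5, Maya 4. Yara eliminated.
Round 3: Omar 14, Carla 6, Emma 5, Maya 4. Maya eliminated.
Round 4: Omar 14, Carla 6, Emma 9. Carla eliminated.
Round 5: Omar 14, Emma 15. Emma has a majority (≥15).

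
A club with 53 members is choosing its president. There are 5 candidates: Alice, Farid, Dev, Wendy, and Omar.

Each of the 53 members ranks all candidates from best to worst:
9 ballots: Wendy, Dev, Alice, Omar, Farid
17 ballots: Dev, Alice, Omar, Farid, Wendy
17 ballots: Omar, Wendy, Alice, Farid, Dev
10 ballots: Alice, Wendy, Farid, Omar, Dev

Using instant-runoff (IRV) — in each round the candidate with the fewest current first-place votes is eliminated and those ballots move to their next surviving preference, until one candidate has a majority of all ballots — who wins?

Round 1: Alice 10, Farid 0, Dev 17, Wendy 9, Omar 17. Farid eliminated.
Round 2: Alice 10, Dev 17, Wendy 9, Omar 17. Wendy eliminated.
Round 3: Alice 10, Dev 26, Omar 17. Alice eliminated.
Round 4: Dev 26, Omar 27. Omar has a majority (≥27).

Omar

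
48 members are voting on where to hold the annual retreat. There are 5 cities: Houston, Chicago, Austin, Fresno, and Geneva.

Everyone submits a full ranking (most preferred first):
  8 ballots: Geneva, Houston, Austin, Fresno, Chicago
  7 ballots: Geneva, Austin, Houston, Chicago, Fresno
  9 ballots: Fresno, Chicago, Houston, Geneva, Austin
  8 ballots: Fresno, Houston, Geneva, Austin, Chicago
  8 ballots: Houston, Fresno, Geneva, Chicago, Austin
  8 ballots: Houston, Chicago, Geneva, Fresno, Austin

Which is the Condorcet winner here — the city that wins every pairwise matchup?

Houston vs Chicago: 39–9
Houston vs Austin: 41–7
Houston vs Fresno: 31–17
Houston vs Geneva: 33–15
Houston beats every other city.

Houston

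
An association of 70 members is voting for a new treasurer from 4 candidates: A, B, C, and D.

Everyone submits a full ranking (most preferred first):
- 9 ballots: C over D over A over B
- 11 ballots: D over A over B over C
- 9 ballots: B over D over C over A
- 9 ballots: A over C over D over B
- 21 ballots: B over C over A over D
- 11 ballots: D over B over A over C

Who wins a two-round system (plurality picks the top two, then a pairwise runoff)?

D

Round 1 first-place votes: A 9, B 30, C 9, D 22. B and D advance.
Runoff: B is ranked above D on 30 ballots, D above B on 40.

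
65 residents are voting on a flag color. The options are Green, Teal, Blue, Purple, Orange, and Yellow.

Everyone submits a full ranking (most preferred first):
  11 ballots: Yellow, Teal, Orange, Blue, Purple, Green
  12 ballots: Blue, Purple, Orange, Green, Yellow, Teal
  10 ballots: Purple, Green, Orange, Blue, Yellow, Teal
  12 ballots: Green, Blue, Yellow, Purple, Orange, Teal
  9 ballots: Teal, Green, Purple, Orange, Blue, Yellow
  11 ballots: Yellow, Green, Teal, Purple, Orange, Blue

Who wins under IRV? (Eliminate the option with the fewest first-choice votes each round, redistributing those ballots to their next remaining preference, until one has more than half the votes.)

Green

Round 1: Green 12, Teal 9, Blue 12, Purple 10, Orange 0, Yellow 22. Orange eliminated.
Round 2: Green 12, Teal 9, Blue 12, Purple 10, Yellow 22. Teal eliminated.
Round 3: Green 21, Blue 12, Purple 10, Yellow 22. Purple eliminated.
Round 4: Green 31, Blue 12, Yellow 22. Blue eliminated.
Round 5: Green 43, Yellow 22. Green has a majority (≥33).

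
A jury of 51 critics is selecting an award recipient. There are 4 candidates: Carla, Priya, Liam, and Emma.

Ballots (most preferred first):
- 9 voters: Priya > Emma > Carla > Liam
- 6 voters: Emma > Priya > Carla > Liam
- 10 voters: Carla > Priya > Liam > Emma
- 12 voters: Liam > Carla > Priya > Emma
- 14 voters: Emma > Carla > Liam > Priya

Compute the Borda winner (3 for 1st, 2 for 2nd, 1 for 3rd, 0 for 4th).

Carla

Carla: 9×1 + 6×1 + 10×3 + 12×2 + 14×2 = 97
Priya: 9×3 + 6×2 + 10×2 + 12×1 + 14×0 = 71
Liam: 9×0 + 6×0 + 10×1 + 12×3 + 14×1 = 60
Emma: 9×2 + 6×3 + 10×0 + 12×0 + 14×3 = 78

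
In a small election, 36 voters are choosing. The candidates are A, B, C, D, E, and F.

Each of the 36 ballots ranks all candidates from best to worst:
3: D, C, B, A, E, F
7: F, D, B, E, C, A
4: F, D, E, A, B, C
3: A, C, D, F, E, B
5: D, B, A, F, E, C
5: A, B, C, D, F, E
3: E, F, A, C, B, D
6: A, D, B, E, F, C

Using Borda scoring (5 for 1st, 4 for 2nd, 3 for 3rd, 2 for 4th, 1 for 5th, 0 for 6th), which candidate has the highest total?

A: 3×2 + 7×0 + 4×2 + 3×5 + 5×3 + 5×5 + 3×3 + 6×5 = 108
B: 3×3 + 7×3 + 4×1 + 3×0 + 5×4 + 5×4 + 3×1 + 6×3 = 95
C: 3×4 + 7×1 + 4×0 + 3×4 + 5×0 + 5×3 + 3×2 + 6×0 = 52
D: 3×5 + 7×4 + 4×4 + 3×3 + 5×5 + 5×2 + 3×0 + 6×4 = 127
E: 3×1 + 7×2 + 4×3 + 3×1 + 5×1 + 5×0 + 3×5 + 6×2 = 64
F: 3×0 + 7×5 + 4×5 + 3×2 + 5×2 + 5×1 + 3×4 + 6×1 = 94

D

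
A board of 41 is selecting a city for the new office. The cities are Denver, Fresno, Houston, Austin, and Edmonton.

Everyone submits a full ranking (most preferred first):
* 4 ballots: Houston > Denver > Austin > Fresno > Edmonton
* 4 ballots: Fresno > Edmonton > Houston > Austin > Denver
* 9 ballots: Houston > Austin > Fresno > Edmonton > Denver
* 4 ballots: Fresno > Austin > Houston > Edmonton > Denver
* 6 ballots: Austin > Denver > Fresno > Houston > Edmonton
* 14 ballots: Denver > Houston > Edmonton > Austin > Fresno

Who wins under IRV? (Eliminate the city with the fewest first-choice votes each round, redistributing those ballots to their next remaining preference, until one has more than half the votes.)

Houston

Round 1: Denver 14, Fresno 8, Houston 13, Austin 6, Edmonton 0. Edmonton eliminated.
Round 2: Denver 14, Fresno 8, Houston 13, Austin 6. Austin eliminated.
Round 3: Denver 20, Fresno 8, Houston 13. Fresno eliminated.
Round 4: Denver 20, Houston 21. Houston has a majority (≥21).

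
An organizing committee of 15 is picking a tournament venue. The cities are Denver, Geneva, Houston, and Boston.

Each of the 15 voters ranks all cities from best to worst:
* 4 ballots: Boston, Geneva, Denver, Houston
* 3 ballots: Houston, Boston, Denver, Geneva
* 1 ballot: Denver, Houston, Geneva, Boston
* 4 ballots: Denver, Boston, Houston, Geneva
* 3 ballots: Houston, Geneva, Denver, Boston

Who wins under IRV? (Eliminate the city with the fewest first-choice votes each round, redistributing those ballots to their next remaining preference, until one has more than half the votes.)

Denver

Round 1: Denver 5, Geneva 0, Houston 6, Boston 4. Geneva eliminated.
Round 2: Denver 5, Houston 6, Boston 4. Boston eliminated.
Round 3: Denver 9, Houston 6. Denver has a majority (≥8).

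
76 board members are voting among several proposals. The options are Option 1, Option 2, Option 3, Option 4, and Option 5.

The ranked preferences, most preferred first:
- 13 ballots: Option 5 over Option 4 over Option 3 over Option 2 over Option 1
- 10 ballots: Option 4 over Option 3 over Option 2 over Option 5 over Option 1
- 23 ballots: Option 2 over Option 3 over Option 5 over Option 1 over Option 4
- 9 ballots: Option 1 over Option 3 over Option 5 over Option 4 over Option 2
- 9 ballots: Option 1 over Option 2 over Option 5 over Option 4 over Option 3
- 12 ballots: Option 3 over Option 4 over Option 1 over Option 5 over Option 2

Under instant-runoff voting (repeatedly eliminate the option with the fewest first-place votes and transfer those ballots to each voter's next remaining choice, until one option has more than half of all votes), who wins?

Round 1: Option 1 18, Option 2 23, Option 3 12, Option 4 10, Option 5 13. Option 4 eliminated.
Round 2: Option 1 18, Option 2 23, Option 3 22, Option 5 13. Option 5 eliminated.
Round 3: Option 1 18, Option 2 23, Option 3 35. Option 1 eliminated.
Round 4: Option 2 32, Option 3 44. Option 3 has a majority (≥39).

Option 3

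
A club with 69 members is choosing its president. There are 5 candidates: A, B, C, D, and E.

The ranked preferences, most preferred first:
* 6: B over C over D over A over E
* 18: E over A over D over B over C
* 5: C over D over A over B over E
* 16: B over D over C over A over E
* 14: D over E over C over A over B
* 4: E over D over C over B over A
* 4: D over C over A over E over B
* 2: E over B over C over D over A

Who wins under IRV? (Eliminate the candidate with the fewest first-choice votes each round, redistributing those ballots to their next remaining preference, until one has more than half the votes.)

Round 1: A 0, B 22, C 5, D 18, E 24. A eliminated.
Round 2: B 22, C 5, D 18, E 24. C eliminated.
Round 3: B 22, D 23, E 24. B eliminated.
Round 4: D 45, E 24. D has a majority (≥35).

D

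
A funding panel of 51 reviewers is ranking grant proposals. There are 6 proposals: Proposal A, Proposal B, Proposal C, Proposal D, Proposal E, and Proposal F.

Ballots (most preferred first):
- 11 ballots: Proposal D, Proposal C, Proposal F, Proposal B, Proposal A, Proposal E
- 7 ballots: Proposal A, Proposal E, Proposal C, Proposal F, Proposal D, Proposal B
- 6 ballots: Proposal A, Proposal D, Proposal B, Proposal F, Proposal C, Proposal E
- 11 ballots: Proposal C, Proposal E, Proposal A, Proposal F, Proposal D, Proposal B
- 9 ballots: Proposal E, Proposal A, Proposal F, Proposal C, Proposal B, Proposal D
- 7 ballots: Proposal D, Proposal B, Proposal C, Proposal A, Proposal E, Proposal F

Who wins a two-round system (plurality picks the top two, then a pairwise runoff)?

Proposal A

Round 1 first-place votes: Proposal A 13, Proposal B 0, Proposal C 11, Proposal D 18, Proposal E 9, Proposal F 0. Proposal D and Proposal A advance.
Runoff: Proposal D is ranked above Proposal A on 18 ballots, Proposal A above Proposal D on 33.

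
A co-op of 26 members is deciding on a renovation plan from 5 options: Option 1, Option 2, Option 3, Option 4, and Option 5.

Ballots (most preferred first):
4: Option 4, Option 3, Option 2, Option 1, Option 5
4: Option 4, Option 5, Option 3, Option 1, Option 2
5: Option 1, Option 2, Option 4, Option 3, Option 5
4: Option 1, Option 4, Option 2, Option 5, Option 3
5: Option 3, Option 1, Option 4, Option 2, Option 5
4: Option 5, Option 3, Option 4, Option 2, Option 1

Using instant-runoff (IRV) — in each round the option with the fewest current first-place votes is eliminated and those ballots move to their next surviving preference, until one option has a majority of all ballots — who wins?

Round 1: Option 1 9, Option 2 0, Option 3 5, Option 4 8, Option 5 4. Option 2 eliminated.
Round 2: Option 1 9, Option 3 5, Option 4 8, Option 5 4. Option 5 eliminated.
Round 3: Option 1 9, Option 3 9, Option 4 8. Option 4 eliminated.
Round 4: Option 1 9, Option 3 17. Option 3 has a majority (≥14).

Option 3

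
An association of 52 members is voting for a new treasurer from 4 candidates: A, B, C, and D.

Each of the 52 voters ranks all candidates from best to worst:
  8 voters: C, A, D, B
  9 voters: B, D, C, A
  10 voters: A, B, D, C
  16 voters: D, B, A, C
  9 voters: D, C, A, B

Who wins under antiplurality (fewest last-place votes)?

Last-place votes: A 9, B 17, C 26, D 0.

D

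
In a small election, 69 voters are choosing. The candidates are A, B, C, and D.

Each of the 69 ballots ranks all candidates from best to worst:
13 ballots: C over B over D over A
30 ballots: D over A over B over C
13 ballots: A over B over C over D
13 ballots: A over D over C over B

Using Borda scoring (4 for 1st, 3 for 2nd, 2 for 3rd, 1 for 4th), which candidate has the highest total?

A

A: 13×1 + 30×3 + 13×4 + 13×4 = 207
B: 13×3 + 30×2 + 13×3 + 13×1 = 151
C: 13×4 + 30×1 + 13×2 + 13×2 = 134
D: 13×2 + 30×4 + 13×1 + 13×3 = 198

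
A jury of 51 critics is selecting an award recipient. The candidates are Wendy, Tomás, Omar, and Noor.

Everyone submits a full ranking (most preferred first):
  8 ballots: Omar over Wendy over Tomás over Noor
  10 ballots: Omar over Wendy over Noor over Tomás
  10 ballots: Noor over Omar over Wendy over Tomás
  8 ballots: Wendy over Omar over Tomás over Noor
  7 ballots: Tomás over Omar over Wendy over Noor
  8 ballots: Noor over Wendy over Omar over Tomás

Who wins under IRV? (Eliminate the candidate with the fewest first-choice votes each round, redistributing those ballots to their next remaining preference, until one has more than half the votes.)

Omar

Round 1: Wendy 8, Tomás 7, Omar 18, Noor 18. Tomás eliminated.
Round 2: Wendy 8, Omar 25, Noor 18. Wendy eliminated.
Round 3: Omar 33, Noor 18. Omar has a majority (≥26).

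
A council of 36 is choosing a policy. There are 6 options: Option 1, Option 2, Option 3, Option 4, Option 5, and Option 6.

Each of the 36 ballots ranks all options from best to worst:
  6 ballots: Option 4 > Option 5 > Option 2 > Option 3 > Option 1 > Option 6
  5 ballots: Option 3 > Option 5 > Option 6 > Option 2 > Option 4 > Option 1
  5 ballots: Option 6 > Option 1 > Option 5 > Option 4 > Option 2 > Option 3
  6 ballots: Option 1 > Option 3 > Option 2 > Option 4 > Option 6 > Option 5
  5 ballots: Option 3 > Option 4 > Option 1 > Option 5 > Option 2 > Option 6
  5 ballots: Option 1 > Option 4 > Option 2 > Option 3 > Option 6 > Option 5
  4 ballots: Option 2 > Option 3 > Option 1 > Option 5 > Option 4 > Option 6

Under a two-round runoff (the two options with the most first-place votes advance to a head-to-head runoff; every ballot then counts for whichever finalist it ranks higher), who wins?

Option 3

Round 1 first-place votes: Option 1 11, Option 2 4, Option 3 10, Option 4 6, Option 5 0, Option 6 5. Option 1 and Option 3 advance.
Runoff: Option 1 is ranked above Option 3 on 16 ballots, Option 3 above Option 1 on 20.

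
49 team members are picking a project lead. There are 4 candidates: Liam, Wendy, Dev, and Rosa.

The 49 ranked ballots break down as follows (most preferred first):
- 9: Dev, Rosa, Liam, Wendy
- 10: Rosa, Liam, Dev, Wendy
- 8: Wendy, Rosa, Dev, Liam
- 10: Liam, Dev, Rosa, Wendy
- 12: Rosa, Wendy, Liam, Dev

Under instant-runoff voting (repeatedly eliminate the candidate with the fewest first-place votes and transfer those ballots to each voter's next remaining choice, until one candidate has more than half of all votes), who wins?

Round 1: Liam 10, Wendy 8, Dev 9, Rosa 22. Wendy eliminated.
Round 2: Liam 10, Dev 9, Rosa 30. Rosa has a majority (≥25).

Rosa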